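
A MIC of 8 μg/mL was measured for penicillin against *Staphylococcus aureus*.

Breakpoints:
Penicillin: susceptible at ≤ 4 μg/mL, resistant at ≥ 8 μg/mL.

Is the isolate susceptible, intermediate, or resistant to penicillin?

Resistant

Penicillin 8 μg/mL: ≥ 8 μg/mL → resistant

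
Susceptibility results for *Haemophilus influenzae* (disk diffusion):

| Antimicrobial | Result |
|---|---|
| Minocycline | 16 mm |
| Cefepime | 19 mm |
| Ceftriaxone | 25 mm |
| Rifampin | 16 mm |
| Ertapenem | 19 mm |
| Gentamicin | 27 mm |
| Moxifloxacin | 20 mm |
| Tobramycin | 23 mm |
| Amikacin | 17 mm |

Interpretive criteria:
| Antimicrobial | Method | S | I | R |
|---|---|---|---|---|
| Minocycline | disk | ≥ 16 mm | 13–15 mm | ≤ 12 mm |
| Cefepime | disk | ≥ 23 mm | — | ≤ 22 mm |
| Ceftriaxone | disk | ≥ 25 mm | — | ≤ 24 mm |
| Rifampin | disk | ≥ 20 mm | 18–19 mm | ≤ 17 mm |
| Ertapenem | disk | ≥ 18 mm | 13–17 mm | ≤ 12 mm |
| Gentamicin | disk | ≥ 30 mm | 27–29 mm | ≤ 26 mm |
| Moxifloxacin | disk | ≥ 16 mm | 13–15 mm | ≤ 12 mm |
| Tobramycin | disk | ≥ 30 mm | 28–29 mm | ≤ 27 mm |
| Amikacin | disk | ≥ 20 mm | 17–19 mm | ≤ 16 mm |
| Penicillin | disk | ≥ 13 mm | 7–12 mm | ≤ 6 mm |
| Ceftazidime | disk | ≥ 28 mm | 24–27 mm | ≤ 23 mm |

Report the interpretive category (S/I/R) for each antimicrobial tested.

S, R, S, R, S, I, S, R, I

Minocycline (16 mm) ≥ 16 mm — S
Cefepime: 19 mm is ≤ 22 mm → resistant
Ceftriaxone: 25 mm is ≥ 25 mm — S
Rifampin 16 mm: ≤ 17 mm — resistant
Ertapenem: 19 mm is ≥ 18 mm ⇒ Susceptible
Gentamicin: 27 mm is in 27–29 mm → Intermediate
Moxifloxacin 20 mm: ≥ 16 mm → Susceptible
Tobramycin: 23 mm is ≤ 27 mm ⇒ Resistant
Amikacin 17 mm: in 17–19 mm — Intermediate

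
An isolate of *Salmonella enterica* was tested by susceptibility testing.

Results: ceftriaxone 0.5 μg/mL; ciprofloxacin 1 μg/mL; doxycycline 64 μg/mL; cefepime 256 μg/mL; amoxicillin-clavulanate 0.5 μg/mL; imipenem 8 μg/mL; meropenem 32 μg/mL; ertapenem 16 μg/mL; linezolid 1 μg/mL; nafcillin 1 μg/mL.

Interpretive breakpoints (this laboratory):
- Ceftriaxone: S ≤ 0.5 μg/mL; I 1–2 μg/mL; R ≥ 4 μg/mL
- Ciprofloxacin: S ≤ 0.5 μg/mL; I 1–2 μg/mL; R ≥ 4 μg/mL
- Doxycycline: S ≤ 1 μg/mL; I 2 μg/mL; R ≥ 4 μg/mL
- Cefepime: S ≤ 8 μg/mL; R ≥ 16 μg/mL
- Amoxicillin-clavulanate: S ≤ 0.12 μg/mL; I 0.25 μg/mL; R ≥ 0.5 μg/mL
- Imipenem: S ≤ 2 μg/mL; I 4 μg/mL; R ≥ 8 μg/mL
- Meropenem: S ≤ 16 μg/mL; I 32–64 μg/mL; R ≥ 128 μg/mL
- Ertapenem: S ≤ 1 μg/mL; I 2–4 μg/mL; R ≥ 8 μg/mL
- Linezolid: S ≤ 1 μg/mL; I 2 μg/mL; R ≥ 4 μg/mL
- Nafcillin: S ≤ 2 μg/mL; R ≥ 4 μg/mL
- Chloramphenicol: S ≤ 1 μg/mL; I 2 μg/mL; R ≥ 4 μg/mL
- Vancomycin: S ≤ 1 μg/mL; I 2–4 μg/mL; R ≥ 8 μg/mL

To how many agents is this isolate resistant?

Ceftriaxone (0.5 μg/mL) ≤ 0.5 μg/mL → Susceptible
Ciprofloxacin (1 μg/mL) in 1–2 μg/mL → I
Doxycycline (64 μg/mL) ≥ 4 μg/mL ⇒ Resistant
Cefepime 256 μg/mL: ≥ 16 μg/mL → Resistant
Amoxicillin-clavulanate (0.5 μg/mL) ≥ 0.5 μg/mL — Resistant
Imipenem (8 μg/mL) ≥ 8 μg/mL → R
Meropenem (32 μg/mL) in 32–64 μg/mL → I
Ertapenem (16 μg/mL) ≥ 8 μg/mL → R
Linezolid: 1 μg/mL is ≤ 1 μg/mL — susceptible
Nafcillin: 1 μg/mL is ≤ 2 μg/mL → S
Resistant: 5

5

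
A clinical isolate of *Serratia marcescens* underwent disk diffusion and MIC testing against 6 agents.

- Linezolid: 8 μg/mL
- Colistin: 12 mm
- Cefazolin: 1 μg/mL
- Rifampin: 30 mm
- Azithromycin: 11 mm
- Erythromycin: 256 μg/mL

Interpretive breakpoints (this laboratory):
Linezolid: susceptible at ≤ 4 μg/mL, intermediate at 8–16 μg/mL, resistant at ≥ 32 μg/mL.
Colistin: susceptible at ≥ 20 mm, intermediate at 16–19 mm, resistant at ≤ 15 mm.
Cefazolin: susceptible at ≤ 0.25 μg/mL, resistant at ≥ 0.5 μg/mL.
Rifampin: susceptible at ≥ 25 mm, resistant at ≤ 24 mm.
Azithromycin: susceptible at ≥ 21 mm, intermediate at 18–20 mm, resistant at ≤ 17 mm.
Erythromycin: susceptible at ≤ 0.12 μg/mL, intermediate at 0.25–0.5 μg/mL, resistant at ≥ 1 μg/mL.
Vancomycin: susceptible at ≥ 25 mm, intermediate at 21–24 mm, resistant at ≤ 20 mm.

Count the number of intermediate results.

Linezolid (8 μg/mL) in 8–16 μg/mL — Intermediate
Colistin: 12 mm is ≤ 15 mm — R
Cefazolin 1 μg/mL: ≥ 0.5 μg/mL — resistant
Rifampin 30 mm: ≥ 25 mm — S
Azithromycin (11 mm) ≤ 17 mm ⇒ R
Erythromycin 256 μg/mL: ≥ 1 μg/mL — resistant
Intermediate: 1

1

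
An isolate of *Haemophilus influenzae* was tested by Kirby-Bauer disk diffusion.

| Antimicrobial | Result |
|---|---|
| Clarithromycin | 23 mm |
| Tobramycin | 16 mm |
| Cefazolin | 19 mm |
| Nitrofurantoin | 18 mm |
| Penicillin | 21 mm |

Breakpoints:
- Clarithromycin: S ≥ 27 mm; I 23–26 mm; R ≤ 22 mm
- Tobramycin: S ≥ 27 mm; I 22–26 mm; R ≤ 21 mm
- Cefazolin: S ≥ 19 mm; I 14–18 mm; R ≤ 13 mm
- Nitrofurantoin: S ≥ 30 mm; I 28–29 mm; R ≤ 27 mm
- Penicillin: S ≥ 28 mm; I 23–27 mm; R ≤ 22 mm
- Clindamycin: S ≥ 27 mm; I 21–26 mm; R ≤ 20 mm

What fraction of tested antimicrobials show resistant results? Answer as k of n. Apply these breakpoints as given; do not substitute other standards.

Clarithromycin (23 mm) in 23–26 mm ⇒ intermediate
Tobramycin: 16 mm is ≤ 21 mm ⇒ R
Cefazolin: 19 mm is ≥ 19 mm — susceptible
Nitrofurantoin (18 mm) ≤ 27 mm ⇒ R
Penicillin 21 mm: ≤ 22 mm → resistant
Resistant: 3/5

3 of 5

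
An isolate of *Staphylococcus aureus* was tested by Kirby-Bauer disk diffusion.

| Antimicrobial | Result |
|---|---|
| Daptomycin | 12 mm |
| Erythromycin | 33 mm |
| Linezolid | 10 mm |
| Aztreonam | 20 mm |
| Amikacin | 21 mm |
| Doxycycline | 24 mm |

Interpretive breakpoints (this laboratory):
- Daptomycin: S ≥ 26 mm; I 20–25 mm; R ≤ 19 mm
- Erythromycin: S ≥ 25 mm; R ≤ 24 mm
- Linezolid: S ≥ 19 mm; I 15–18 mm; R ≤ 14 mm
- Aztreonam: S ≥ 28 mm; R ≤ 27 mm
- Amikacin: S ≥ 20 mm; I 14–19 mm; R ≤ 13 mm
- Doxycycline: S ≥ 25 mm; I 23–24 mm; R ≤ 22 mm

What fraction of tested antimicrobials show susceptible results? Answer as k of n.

Daptomycin 12 mm: ≤ 19 mm ⇒ R
Erythromycin (33 mm) ≥ 25 mm ⇒ susceptible
Linezolid 10 mm: ≤ 14 mm ⇒ R
Aztreonam (20 mm) ≤ 27 mm ⇒ Resistant
Amikacin 21 mm: ≥ 20 mm ⇒ susceptible
Doxycycline (24 mm) in 23–24 mm → I
Susceptible: 2/6

2 of 6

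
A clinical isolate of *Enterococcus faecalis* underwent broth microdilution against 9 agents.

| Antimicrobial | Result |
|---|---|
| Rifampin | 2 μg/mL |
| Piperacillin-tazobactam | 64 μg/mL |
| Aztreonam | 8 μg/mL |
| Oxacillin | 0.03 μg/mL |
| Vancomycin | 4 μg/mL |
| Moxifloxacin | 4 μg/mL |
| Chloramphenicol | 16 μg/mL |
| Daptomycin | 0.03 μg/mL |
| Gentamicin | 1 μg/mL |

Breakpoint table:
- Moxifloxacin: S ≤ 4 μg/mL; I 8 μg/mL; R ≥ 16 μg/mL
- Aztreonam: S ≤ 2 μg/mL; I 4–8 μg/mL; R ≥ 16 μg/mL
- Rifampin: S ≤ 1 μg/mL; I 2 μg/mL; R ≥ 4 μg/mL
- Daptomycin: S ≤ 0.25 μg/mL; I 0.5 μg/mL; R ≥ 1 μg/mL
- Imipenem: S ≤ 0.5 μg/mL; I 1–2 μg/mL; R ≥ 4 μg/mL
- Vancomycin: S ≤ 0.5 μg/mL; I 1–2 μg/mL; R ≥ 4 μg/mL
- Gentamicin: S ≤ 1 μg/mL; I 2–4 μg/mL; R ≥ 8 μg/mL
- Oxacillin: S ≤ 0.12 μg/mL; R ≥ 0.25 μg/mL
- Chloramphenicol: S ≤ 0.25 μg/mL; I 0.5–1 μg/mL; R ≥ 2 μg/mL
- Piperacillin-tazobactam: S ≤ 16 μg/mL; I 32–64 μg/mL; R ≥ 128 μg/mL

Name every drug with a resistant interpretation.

vancomycin, chloramphenicol

Rifampin: 2 μg/mL is = 2 μg/mL — intermediate
Piperacillin-tazobactam (64 μg/mL) in 32–64 μg/mL ⇒ I
Aztreonam 8 μg/mL: in 4–8 μg/mL → I
Oxacillin: 0.03 μg/mL is ≤ 0.12 μg/mL → susceptible
Vancomycin 4 μg/mL: ≥ 4 μg/mL — resistant
Moxifloxacin 4 μg/mL: ≤ 4 μg/mL → susceptible
Chloramphenicol 16 μg/mL: ≥ 2 μg/mL — resistant
Daptomycin (0.03 μg/mL) ≤ 0.25 μg/mL ⇒ Susceptible
Gentamicin (1 μg/mL) ≤ 1 μg/mL → susceptible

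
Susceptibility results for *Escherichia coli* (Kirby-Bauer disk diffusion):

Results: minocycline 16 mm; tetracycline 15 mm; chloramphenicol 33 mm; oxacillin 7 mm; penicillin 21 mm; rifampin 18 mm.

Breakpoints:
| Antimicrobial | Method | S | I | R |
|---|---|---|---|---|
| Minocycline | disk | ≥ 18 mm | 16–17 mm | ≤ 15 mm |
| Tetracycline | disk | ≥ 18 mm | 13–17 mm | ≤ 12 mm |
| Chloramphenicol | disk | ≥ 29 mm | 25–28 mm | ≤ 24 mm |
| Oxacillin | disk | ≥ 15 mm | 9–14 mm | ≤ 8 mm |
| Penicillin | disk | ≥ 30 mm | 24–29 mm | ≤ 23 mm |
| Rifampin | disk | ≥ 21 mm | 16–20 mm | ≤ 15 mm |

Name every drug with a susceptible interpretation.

Minocycline (16 mm) in 16–17 mm ⇒ I
Tetracycline (15 mm) in 13–17 mm — Intermediate
Chloramphenicol 33 mm: ≥ 29 mm — susceptible
Oxacillin 7 mm: ≤ 8 mm — R
Penicillin (21 mm) ≤ 23 mm ⇒ R
Rifampin: 18 mm is in 16–20 mm ⇒ Intermediate

chloramphenicol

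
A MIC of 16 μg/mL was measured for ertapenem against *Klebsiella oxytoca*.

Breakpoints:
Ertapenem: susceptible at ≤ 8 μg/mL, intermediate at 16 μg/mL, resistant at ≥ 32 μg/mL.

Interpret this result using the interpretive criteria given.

I

Ertapenem 16 μg/mL: = 16 μg/mL ⇒ intermediate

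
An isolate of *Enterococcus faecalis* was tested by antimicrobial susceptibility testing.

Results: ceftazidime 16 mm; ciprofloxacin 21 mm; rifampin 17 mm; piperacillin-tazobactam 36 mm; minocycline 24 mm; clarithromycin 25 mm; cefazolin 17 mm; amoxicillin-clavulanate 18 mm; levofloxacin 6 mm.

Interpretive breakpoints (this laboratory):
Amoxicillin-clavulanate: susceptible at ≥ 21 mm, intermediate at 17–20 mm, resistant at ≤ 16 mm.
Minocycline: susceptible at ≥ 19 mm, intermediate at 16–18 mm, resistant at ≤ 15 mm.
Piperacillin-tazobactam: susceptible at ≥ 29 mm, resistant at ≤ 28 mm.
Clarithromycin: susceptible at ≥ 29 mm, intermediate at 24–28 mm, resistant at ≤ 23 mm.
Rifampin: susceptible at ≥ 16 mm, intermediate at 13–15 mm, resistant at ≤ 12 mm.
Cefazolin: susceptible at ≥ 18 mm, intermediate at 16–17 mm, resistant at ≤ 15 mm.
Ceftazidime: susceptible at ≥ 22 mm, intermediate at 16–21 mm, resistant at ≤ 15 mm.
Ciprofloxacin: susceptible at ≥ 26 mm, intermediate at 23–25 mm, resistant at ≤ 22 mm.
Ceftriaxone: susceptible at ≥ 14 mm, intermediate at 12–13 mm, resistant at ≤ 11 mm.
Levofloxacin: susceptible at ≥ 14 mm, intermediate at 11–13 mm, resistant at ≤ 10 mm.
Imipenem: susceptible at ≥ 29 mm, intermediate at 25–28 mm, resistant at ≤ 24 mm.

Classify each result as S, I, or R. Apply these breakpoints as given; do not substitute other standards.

I, R, S, S, S, I, I, I, R

Ceftazidime 16 mm: in 16–21 mm — I
Ciprofloxacin (21 mm) ≤ 22 mm — resistant
Rifampin: 17 mm is ≥ 16 mm — Susceptible
Piperacillin-tazobactam 36 mm: ≥ 29 mm ⇒ Susceptible
Minocycline (24 mm) ≥ 19 mm — susceptible
Clarithromycin (25 mm) in 24–28 mm — Intermediate
Cefazolin: 17 mm is in 16–17 mm ⇒ Intermediate
Amoxicillin-clavulanate (18 mm) in 17–20 mm ⇒ I
Levofloxacin: 6 mm is ≤ 10 mm ⇒ R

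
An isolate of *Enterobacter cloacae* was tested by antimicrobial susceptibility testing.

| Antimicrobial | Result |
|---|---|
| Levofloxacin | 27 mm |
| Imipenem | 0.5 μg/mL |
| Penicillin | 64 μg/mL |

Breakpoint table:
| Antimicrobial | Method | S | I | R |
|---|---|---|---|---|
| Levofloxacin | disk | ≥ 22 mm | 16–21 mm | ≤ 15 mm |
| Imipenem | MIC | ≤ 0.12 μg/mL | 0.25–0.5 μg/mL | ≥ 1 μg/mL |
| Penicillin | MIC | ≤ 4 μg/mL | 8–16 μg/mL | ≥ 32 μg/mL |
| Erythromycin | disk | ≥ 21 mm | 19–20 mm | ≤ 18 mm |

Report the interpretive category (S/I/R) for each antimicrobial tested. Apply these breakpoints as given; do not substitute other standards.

Levofloxacin 27 mm: ≥ 22 mm → S
Imipenem: 0.5 μg/mL is in 0.25–0.5 μg/mL → Intermediate
Penicillin (64 μg/mL) ≥ 32 μg/mL ⇒ resistant

S, I, R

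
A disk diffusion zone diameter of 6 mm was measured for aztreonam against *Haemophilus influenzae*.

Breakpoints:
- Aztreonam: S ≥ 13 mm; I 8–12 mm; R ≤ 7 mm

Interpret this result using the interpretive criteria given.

Aztreonam 6 mm: ≤ 7 mm ⇒ R

Resistant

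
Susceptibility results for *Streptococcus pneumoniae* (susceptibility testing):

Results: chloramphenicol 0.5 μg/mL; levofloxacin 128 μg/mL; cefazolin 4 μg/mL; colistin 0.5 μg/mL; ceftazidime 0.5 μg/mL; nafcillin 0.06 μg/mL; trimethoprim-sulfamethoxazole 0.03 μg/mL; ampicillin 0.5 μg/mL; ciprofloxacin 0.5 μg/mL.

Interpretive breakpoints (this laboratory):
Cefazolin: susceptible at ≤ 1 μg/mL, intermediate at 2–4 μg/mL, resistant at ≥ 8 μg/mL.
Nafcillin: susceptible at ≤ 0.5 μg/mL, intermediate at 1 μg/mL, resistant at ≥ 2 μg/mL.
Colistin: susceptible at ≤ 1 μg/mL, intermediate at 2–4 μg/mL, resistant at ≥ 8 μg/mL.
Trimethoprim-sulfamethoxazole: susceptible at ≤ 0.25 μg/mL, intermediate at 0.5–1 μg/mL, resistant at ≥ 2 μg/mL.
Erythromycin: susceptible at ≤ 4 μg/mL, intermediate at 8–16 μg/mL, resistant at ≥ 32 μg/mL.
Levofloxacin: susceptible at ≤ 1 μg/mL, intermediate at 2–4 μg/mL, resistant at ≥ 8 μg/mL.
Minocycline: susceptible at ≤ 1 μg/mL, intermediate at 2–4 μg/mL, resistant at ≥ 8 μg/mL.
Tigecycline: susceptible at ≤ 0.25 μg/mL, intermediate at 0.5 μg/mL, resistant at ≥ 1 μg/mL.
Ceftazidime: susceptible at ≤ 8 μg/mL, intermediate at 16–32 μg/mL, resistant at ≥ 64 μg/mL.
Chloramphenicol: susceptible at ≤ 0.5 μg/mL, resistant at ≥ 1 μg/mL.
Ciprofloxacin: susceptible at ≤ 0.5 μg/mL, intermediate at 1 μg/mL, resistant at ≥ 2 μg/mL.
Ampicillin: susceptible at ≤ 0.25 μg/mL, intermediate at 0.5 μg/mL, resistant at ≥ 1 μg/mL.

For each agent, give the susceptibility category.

Chloramphenicol 0.5 μg/mL: ≤ 0.5 μg/mL ⇒ susceptible
Levofloxacin (128 μg/mL) ≥ 8 μg/mL → R
Cefazolin (4 μg/mL) in 2–4 μg/mL ⇒ Intermediate
Colistin: 0.5 μg/mL is ≤ 1 μg/mL ⇒ susceptible
Ceftazidime 0.5 μg/mL: ≤ 8 μg/mL ⇒ susceptible
Nafcillin (0.06 μg/mL) ≤ 0.5 μg/mL ⇒ S
Trimethoprim-sulfamethoxazole (0.03 μg/mL) ≤ 0.25 μg/mL — S
Ampicillin: 0.5 μg/mL is = 0.5 μg/mL → Intermediate
Ciprofloxacin: 0.5 μg/mL is ≤ 0.5 μg/mL → Susceptible

S, R, I, S, S, S, S, I, S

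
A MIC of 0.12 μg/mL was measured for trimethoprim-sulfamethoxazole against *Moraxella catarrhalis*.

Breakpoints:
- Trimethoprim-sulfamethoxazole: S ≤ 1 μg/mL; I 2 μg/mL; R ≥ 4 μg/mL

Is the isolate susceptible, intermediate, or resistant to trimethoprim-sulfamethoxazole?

Susceptible

Trimethoprim-sulfamethoxazole (0.12 μg/mL) ≤ 1 μg/mL — susceptible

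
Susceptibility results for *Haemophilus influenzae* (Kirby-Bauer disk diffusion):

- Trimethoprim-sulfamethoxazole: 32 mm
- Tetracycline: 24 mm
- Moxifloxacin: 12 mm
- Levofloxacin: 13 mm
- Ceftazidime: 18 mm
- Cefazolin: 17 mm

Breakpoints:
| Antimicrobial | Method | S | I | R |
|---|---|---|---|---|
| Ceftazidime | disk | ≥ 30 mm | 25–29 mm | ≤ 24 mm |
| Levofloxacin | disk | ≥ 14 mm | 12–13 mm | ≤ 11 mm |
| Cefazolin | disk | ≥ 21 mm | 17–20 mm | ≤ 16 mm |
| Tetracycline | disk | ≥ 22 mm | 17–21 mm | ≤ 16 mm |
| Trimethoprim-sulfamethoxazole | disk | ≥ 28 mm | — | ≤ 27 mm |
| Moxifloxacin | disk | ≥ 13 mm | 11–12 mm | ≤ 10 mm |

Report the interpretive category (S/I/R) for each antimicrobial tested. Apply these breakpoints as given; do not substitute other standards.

Trimethoprim-sulfamethoxazole: 32 mm is ≥ 28 mm → S
Tetracycline (24 mm) ≥ 22 mm → susceptible
Moxifloxacin 12 mm: in 11–12 mm ⇒ intermediate
Levofloxacin (13 mm) in 12–13 mm ⇒ Intermediate
Ceftazidime (18 mm) ≤ 24 mm ⇒ Resistant
Cefazolin 17 mm: in 17–20 mm ⇒ intermediate

S, S, I, I, R, I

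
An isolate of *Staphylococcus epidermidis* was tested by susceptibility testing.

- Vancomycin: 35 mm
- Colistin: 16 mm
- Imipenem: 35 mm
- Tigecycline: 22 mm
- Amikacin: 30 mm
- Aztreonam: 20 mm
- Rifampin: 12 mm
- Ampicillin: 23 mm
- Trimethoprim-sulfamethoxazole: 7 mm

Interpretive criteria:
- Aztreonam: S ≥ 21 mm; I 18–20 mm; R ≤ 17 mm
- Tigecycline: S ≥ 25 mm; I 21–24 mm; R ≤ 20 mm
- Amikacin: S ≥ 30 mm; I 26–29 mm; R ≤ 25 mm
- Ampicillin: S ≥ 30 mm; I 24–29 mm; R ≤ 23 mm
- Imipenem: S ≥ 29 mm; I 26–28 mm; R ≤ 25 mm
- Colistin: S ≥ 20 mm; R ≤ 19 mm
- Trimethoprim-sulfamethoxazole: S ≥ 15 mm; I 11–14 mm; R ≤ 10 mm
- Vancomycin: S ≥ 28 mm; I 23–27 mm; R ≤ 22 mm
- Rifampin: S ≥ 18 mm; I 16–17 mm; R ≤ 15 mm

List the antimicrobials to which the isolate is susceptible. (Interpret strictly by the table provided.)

Vancomycin: 35 mm is ≥ 28 mm — Susceptible
Colistin 16 mm: ≤ 19 mm — Resistant
Imipenem 35 mm: ≥ 29 mm — S
Tigecycline (22 mm) in 21–24 mm → I
Amikacin (30 mm) ≥ 30 mm → susceptible
Aztreonam 20 mm: in 18–20 mm — I
Rifampin 12 mm: ≤ 15 mm → resistant
Ampicillin (23 mm) ≤ 23 mm ⇒ resistant
Trimethoprim-sulfamethoxazole (7 mm) ≤ 10 mm → R

vancomycin, imipenem, amikacin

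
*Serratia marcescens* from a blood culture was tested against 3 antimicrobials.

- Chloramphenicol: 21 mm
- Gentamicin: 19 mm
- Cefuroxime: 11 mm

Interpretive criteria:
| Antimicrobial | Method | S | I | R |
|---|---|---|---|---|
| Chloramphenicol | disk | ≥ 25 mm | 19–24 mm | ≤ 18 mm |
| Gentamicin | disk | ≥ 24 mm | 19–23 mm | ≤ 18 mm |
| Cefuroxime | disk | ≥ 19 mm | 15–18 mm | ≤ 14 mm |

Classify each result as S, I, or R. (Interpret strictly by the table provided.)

Chloramphenicol (21 mm) in 19–24 mm — intermediate
Gentamicin: 19 mm is in 19–23 mm → Intermediate
Cefuroxime (11 mm) ≤ 14 mm → Resistant

I, I, R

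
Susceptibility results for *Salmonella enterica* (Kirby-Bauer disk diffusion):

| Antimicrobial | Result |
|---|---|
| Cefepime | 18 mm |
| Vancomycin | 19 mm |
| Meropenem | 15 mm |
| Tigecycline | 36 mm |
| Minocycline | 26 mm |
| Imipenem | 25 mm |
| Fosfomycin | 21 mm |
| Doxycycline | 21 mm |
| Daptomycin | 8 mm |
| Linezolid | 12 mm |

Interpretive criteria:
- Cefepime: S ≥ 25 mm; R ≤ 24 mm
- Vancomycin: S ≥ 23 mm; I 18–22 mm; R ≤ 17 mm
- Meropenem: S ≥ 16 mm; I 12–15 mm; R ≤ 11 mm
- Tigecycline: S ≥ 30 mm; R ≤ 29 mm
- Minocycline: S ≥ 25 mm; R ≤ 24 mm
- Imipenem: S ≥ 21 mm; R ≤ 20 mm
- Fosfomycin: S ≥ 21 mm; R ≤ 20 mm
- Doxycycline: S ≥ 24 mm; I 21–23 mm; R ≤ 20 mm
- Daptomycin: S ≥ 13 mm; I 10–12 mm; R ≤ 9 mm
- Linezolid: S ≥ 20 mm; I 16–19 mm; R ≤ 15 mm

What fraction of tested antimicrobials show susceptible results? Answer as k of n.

Cefepime (18 mm) ≤ 24 mm — R
Vancomycin: 19 mm is in 18–22 mm → intermediate
Meropenem: 15 mm is in 12–15 mm — intermediate
Tigecycline: 36 mm is ≥ 30 mm ⇒ Susceptible
Minocycline 26 mm: ≥ 25 mm → Susceptible
Imipenem: 25 mm is ≥ 21 mm → S
Fosfomycin (21 mm) ≥ 21 mm — Susceptible
Doxycycline 21 mm: in 21–23 mm → I
Daptomycin: 8 mm is ≤ 9 mm ⇒ resistant
Linezolid (12 mm) ≤ 15 mm ⇒ Resistant
Susceptible: 4/10

4 of 10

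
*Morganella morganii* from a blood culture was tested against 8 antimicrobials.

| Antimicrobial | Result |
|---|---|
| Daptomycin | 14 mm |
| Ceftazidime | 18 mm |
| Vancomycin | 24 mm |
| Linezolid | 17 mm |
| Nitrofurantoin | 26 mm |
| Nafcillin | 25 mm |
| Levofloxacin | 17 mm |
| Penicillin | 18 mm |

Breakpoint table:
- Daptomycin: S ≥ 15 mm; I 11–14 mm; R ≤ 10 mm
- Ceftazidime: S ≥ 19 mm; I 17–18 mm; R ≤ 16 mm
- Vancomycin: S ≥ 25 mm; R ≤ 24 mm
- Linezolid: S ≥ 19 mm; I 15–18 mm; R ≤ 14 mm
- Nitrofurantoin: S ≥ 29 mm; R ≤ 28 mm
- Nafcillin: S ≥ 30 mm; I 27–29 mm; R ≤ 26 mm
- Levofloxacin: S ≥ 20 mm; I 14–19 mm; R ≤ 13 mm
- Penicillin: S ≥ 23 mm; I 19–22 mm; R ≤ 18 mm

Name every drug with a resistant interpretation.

vancomycin, nitrofurantoin, nafcillin, penicillin

Daptomycin (14 mm) in 11–14 mm ⇒ Intermediate
Ceftazidime: 18 mm is in 17–18 mm ⇒ intermediate
Vancomycin: 24 mm is ≤ 24 mm — resistant
Linezolid 17 mm: in 15–18 mm ⇒ Intermediate
Nitrofurantoin 26 mm: ≤ 28 mm ⇒ resistant
Nafcillin: 25 mm is ≤ 26 mm — R
Levofloxacin: 17 mm is in 14–19 mm — intermediate
Penicillin 18 mm: ≤ 18 mm — Resistant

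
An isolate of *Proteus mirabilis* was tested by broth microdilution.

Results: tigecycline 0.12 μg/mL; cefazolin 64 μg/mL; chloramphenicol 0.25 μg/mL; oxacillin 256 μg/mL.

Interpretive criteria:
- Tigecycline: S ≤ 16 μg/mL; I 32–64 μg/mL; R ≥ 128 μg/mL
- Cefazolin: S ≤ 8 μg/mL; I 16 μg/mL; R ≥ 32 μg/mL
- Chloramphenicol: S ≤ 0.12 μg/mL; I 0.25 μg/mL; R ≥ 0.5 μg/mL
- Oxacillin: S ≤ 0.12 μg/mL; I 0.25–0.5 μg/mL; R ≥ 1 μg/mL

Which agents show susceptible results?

Tigecycline: 0.12 μg/mL is ≤ 16 μg/mL → susceptible
Cefazolin: 64 μg/mL is ≥ 32 μg/mL — resistant
Chloramphenicol 0.25 μg/mL: = 0.25 μg/mL ⇒ intermediate
Oxacillin (256 μg/mL) ≥ 1 μg/mL — Resistant

tigecycline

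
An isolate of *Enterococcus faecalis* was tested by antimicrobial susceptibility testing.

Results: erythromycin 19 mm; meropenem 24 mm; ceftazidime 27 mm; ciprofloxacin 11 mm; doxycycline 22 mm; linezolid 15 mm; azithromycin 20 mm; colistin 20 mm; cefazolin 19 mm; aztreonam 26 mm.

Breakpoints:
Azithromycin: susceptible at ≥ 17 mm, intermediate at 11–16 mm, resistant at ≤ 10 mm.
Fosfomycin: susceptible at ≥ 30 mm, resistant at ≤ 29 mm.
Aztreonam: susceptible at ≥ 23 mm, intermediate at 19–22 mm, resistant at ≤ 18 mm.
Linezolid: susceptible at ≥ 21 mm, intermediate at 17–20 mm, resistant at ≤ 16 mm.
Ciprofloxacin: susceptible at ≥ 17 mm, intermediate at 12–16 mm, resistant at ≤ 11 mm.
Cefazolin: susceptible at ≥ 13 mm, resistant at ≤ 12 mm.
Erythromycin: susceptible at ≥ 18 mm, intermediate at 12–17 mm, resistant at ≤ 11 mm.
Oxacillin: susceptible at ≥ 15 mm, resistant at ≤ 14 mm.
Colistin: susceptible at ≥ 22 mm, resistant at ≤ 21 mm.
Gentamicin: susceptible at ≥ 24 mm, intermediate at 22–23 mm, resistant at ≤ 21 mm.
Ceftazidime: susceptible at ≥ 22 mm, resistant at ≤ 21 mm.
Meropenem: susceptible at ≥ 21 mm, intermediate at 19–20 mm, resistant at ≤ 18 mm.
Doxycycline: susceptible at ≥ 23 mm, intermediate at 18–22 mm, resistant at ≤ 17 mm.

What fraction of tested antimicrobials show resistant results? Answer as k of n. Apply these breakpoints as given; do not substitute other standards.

Erythromycin (19 mm) ≥ 18 mm → Susceptible
Meropenem (24 mm) ≥ 21 mm ⇒ Susceptible
Ceftazidime (27 mm) ≥ 22 mm ⇒ susceptible
Ciprofloxacin 11 mm: ≤ 11 mm — Resistant
Doxycycline 22 mm: in 18–22 mm ⇒ intermediate
Linezolid 15 mm: ≤ 16 mm — Resistant
Azithromycin (20 mm) ≥ 17 mm ⇒ S
Colistin (20 mm) ≤ 21 mm → resistant
Cefazolin: 19 mm is ≥ 13 mm — susceptible
Aztreonam: 26 mm is ≥ 23 mm — Susceptible
Resistant: 3/10

3 of 10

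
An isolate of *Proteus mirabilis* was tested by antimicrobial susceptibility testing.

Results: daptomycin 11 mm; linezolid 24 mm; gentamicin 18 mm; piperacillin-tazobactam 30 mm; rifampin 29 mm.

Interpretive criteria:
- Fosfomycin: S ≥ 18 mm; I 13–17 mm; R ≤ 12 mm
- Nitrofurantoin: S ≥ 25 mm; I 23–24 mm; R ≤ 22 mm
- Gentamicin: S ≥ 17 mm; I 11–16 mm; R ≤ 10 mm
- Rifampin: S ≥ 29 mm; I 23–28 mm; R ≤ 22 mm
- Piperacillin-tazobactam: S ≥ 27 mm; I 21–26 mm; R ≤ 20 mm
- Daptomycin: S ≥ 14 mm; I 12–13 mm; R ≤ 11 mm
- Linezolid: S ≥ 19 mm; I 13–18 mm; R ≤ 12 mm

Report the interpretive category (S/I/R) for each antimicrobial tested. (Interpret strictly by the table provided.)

Daptomycin: 11 mm is ≤ 11 mm — resistant
Linezolid: 24 mm is ≥ 19 mm → S
Gentamicin: 18 mm is ≥ 17 mm — Susceptible
Piperacillin-tazobactam 30 mm: ≥ 27 mm ⇒ susceptible
Rifampin: 29 mm is ≥ 29 mm — S

R, S, S, S, S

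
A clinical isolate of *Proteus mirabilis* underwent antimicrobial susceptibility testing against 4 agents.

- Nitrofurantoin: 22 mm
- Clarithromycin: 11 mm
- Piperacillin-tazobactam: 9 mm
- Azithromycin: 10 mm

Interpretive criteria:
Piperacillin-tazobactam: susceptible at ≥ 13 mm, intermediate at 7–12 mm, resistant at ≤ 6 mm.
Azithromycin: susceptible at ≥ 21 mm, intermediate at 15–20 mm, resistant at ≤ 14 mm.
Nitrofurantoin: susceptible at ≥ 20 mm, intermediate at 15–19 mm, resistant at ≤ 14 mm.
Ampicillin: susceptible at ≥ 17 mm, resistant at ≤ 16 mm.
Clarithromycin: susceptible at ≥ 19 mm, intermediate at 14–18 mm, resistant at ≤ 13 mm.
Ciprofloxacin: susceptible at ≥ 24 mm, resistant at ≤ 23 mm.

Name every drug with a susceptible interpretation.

nitrofurantoin

Nitrofurantoin (22 mm) ≥ 20 mm ⇒ S
Clarithromycin (11 mm) ≤ 13 mm ⇒ Resistant
Piperacillin-tazobactam 9 mm: in 7–12 mm → Intermediate
Azithromycin: 10 mm is ≤ 14 mm — R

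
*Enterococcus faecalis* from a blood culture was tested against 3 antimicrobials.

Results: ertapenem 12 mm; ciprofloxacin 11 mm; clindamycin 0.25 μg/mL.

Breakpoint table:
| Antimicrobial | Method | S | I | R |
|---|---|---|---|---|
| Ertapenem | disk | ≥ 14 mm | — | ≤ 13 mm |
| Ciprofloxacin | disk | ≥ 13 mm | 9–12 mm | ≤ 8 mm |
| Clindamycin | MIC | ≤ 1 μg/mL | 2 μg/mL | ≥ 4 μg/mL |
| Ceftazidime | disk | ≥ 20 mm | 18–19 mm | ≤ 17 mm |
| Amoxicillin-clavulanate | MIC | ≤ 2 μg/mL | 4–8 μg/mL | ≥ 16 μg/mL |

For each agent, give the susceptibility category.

Ertapenem: 12 mm is ≤ 13 mm ⇒ R
Ciprofloxacin: 11 mm is in 9–12 mm — intermediate
Clindamycin 0.25 μg/mL: ≤ 1 μg/mL — S

R, I, S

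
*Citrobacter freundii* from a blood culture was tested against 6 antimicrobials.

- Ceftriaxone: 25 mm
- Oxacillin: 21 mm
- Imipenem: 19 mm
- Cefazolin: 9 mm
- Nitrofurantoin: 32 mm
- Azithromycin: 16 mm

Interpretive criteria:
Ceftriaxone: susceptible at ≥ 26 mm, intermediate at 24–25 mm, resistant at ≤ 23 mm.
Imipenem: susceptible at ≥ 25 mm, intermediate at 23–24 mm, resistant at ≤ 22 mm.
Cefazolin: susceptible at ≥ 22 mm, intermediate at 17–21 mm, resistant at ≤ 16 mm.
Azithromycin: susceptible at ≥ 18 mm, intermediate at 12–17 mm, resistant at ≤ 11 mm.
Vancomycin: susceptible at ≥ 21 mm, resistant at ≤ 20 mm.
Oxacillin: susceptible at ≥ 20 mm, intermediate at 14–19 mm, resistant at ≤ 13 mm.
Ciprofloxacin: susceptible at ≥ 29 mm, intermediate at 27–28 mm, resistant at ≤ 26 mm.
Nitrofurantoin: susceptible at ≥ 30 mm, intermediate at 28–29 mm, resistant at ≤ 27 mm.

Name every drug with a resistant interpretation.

imipenem, cefazolin

Ceftriaxone (25 mm) in 24–25 mm ⇒ Intermediate
Oxacillin 21 mm: ≥ 20 mm → Susceptible
Imipenem: 19 mm is ≤ 22 mm → Resistant
Cefazolin (9 mm) ≤ 16 mm — Resistant
Nitrofurantoin (32 mm) ≥ 30 mm → S
Azithromycin: 16 mm is in 12–17 mm — I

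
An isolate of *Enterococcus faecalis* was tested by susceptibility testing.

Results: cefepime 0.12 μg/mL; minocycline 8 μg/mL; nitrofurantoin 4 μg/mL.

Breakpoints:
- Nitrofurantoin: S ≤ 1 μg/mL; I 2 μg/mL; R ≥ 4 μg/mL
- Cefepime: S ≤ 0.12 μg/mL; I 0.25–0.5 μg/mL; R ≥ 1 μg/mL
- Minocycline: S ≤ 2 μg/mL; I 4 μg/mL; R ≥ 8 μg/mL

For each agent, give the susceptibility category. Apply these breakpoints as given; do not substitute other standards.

Cefepime (0.12 μg/mL) ≤ 0.12 μg/mL — susceptible
Minocycline 8 μg/mL: ≥ 8 μg/mL → Resistant
Nitrofurantoin (4 μg/mL) ≥ 4 μg/mL — R

S, R, R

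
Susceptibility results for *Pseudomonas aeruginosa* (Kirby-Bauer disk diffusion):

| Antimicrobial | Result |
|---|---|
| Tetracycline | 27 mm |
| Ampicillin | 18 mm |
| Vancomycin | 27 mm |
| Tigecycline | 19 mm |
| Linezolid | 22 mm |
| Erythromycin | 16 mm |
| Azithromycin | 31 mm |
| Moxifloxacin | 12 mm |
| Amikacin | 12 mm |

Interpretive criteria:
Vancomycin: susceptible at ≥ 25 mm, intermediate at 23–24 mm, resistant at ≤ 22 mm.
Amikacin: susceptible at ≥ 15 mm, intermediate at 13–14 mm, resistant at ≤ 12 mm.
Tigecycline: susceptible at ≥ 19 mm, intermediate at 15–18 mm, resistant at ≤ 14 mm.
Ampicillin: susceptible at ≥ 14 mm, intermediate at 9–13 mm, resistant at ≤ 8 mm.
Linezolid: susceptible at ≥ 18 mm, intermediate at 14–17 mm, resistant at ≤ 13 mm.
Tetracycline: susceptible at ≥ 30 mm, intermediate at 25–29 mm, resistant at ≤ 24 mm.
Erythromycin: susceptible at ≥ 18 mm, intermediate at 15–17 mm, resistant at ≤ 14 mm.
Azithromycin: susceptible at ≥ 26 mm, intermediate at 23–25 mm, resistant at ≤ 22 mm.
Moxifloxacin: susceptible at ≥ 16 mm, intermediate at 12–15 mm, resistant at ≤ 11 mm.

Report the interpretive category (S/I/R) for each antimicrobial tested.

Tetracycline (27 mm) in 25–29 mm → I
Ampicillin (18 mm) ≥ 14 mm — susceptible
Vancomycin: 27 mm is ≥ 25 mm ⇒ Susceptible
Tigecycline (19 mm) ≥ 19 mm → S
Linezolid: 22 mm is ≥ 18 mm ⇒ susceptible
Erythromycin (16 mm) in 15–17 mm → intermediate
Azithromycin 31 mm: ≥ 26 mm → Susceptible
Moxifloxacin 12 mm: in 12–15 mm ⇒ Intermediate
Amikacin 12 mm: ≤ 12 mm — Resistant

I, S, S, S, S, I, S, I, R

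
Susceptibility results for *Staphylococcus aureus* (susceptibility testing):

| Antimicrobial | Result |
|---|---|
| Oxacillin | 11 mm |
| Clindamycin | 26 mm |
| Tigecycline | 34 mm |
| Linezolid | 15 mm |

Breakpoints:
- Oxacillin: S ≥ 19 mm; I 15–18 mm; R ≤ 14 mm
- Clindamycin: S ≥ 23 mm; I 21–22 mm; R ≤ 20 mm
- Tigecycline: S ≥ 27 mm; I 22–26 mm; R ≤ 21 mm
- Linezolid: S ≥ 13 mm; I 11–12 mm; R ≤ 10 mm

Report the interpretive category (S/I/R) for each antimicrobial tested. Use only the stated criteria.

Oxacillin 11 mm: ≤ 14 mm → Resistant
Clindamycin (26 mm) ≥ 23 mm → susceptible
Tigecycline (34 mm) ≥ 27 mm → Susceptible
Linezolid 15 mm: ≥ 13 mm — susceptible

R, S, S, S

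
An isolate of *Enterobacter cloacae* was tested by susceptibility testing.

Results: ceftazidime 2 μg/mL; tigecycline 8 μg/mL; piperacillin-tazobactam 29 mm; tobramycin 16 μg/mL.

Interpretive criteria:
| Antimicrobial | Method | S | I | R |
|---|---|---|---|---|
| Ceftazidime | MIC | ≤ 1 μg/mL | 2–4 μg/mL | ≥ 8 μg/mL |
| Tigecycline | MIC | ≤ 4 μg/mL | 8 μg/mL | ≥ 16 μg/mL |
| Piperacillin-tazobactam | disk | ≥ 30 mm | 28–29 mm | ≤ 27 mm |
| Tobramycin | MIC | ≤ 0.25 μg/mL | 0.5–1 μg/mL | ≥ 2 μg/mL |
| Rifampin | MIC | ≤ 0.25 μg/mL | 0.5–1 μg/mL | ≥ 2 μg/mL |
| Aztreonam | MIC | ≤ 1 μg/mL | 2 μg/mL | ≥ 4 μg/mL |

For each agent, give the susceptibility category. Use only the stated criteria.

I, I, I, R

Ceftazidime: 2 μg/mL is in 2–4 μg/mL → intermediate
Tigecycline 8 μg/mL: = 8 μg/mL → Intermediate
Piperacillin-tazobactam: 29 mm is in 28–29 mm ⇒ Intermediate
Tobramycin: 16 μg/mL is ≥ 2 μg/mL → R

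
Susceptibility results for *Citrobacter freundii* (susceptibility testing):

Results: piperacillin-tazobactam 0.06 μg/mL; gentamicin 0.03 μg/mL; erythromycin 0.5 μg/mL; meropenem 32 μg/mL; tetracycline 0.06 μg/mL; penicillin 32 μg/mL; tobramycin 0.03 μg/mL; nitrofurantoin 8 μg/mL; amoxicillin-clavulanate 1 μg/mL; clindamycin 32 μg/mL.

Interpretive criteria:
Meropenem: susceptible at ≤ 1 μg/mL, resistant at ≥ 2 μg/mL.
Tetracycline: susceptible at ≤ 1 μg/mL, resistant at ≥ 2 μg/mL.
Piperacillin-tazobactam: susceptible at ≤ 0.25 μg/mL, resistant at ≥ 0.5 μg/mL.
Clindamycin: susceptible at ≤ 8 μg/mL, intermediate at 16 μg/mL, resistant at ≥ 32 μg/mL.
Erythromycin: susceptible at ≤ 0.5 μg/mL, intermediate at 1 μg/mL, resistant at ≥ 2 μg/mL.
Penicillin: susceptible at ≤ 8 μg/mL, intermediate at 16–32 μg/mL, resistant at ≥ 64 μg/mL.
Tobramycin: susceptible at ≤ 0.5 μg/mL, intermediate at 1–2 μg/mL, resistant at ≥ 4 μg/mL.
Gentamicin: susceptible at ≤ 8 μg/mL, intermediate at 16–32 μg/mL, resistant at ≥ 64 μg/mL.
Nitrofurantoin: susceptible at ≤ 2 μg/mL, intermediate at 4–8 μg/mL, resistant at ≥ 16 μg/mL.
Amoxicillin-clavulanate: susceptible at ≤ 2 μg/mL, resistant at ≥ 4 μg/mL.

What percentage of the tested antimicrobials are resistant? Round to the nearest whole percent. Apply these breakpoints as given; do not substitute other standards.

20%

Piperacillin-tazobactam: 0.06 μg/mL is ≤ 0.25 μg/mL → S
Gentamicin (0.03 μg/mL) ≤ 8 μg/mL — S
Erythromycin (0.5 μg/mL) ≤ 0.5 μg/mL — Susceptible
Meropenem 32 μg/mL: ≥ 2 μg/mL ⇒ Resistant
Tetracycline 0.06 μg/mL: ≤ 1 μg/mL → S
Penicillin 32 μg/mL: in 16–32 μg/mL → intermediate
Tobramycin (0.03 μg/mL) ≤ 0.5 μg/mL — S
Nitrofurantoin: 8 μg/mL is in 4–8 μg/mL ⇒ Intermediate
Amoxicillin-clavulanate 1 μg/mL: ≤ 2 μg/mL — Susceptible
Clindamycin: 32 μg/mL is ≥ 32 μg/mL ⇒ Resistant
Resistant: 2/10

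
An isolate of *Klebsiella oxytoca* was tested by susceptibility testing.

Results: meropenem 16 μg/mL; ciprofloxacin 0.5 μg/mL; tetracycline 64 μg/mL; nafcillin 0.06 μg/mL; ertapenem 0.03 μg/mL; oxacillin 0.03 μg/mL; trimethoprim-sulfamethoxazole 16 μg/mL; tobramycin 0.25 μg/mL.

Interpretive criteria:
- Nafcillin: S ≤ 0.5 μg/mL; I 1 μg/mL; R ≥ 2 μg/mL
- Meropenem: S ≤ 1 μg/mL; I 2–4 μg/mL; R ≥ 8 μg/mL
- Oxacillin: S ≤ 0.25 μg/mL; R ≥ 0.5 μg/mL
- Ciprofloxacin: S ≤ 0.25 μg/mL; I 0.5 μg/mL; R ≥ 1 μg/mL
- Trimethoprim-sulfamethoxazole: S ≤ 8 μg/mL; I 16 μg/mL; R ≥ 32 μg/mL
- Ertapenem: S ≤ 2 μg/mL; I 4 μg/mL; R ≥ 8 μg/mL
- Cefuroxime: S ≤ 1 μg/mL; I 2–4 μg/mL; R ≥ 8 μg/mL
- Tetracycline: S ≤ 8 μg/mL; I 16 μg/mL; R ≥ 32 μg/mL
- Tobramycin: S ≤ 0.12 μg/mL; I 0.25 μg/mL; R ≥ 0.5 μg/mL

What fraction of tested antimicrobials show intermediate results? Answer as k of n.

Meropenem 16 μg/mL: ≥ 8 μg/mL ⇒ R
Ciprofloxacin (0.5 μg/mL) = 0.5 μg/mL — Intermediate
Tetracycline (64 μg/mL) ≥ 32 μg/mL — R
Nafcillin (0.06 μg/mL) ≤ 0.5 μg/mL ⇒ susceptible
Ertapenem: 0.03 μg/mL is ≤ 2 μg/mL ⇒ S
Oxacillin 0.03 μg/mL: ≤ 0.25 μg/mL → susceptible
Trimethoprim-sulfamethoxazole: 16 μg/mL is = 16 μg/mL ⇒ Intermediate
Tobramycin 0.25 μg/mL: = 0.25 μg/mL → Intermediate
Intermediate: 3/8

3 of 8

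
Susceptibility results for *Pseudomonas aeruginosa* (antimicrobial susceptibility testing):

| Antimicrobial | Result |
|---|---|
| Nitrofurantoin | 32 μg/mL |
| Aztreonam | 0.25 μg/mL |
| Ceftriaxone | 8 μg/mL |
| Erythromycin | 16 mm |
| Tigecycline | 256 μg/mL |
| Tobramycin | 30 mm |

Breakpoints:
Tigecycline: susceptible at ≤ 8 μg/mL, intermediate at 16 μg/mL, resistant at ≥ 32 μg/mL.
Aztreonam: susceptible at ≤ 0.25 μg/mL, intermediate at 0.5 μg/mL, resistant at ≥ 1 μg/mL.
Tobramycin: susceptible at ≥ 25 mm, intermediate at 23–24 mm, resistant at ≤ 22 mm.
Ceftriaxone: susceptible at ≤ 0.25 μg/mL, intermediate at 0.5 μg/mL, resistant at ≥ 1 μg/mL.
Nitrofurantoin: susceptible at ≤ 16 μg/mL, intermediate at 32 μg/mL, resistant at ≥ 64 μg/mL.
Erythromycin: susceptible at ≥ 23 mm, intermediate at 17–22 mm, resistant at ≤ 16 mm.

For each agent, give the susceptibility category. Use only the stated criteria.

I, S, R, R, R, S

Nitrofurantoin (32 μg/mL) = 32 μg/mL — Intermediate
Aztreonam (0.25 μg/mL) ≤ 0.25 μg/mL ⇒ susceptible
Ceftriaxone 8 μg/mL: ≥ 1 μg/mL → R
Erythromycin (16 mm) ≤ 16 mm → resistant
Tigecycline 256 μg/mL: ≥ 32 μg/mL — R
Tobramycin (30 mm) ≥ 25 mm → S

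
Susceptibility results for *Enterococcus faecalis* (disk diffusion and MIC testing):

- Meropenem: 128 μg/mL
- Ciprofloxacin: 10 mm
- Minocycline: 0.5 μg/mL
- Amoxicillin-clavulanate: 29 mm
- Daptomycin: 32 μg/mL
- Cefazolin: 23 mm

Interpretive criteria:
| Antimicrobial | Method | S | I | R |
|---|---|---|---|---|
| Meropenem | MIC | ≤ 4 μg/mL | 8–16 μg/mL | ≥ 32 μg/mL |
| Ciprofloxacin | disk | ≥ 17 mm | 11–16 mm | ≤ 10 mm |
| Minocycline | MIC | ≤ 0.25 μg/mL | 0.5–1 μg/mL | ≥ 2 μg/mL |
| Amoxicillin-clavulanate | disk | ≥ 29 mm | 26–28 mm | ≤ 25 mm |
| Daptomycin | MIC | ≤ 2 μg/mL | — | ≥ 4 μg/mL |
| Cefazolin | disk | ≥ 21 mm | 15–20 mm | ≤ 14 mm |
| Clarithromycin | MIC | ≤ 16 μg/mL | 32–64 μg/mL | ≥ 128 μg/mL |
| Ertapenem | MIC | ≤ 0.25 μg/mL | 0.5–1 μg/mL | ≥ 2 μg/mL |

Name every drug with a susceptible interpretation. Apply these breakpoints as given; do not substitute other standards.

Meropenem (128 μg/mL) ≥ 32 μg/mL — Resistant
Ciprofloxacin (10 mm) ≤ 10 mm ⇒ Resistant
Minocycline: 0.5 μg/mL is in 0.5–1 μg/mL → intermediate
Amoxicillin-clavulanate 29 mm: ≥ 29 mm ⇒ susceptible
Daptomycin (32 μg/mL) ≥ 4 μg/mL → R
Cefazolin 23 mm: ≥ 21 mm ⇒ S

amoxicillin-clavulanate, cefazolin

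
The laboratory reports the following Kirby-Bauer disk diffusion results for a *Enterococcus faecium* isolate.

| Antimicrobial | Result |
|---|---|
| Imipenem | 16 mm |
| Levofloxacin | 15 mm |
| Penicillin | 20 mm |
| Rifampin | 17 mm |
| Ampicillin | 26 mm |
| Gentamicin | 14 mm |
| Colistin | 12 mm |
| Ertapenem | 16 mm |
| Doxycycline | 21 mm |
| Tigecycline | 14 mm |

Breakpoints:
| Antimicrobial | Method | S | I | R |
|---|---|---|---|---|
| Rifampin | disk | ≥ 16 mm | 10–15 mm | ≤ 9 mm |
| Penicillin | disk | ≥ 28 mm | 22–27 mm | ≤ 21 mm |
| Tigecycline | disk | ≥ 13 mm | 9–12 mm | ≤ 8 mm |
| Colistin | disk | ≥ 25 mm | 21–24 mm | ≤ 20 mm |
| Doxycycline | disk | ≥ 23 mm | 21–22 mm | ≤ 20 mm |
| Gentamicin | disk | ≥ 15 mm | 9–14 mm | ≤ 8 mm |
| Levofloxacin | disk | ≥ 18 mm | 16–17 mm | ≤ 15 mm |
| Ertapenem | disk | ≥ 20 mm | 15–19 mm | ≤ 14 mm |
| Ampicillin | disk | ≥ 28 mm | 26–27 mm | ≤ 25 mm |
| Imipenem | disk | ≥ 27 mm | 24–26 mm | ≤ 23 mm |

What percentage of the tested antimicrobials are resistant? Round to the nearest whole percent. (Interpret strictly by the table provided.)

Imipenem: 16 mm is ≤ 23 mm — resistant
Levofloxacin: 15 mm is ≤ 15 mm ⇒ resistant
Penicillin: 20 mm is ≤ 21 mm — Resistant
Rifampin (17 mm) ≥ 16 mm → Susceptible
Ampicillin (26 mm) in 26–27 mm → I
Gentamicin 14 mm: in 9–14 mm → I
Colistin: 12 mm is ≤ 20 mm — R
Ertapenem (16 mm) in 15–19 mm → intermediate
Doxycycline: 21 mm is in 21–22 mm — Intermediate
Tigecycline (14 mm) ≥ 13 mm — susceptible
Resistant: 4/10

40%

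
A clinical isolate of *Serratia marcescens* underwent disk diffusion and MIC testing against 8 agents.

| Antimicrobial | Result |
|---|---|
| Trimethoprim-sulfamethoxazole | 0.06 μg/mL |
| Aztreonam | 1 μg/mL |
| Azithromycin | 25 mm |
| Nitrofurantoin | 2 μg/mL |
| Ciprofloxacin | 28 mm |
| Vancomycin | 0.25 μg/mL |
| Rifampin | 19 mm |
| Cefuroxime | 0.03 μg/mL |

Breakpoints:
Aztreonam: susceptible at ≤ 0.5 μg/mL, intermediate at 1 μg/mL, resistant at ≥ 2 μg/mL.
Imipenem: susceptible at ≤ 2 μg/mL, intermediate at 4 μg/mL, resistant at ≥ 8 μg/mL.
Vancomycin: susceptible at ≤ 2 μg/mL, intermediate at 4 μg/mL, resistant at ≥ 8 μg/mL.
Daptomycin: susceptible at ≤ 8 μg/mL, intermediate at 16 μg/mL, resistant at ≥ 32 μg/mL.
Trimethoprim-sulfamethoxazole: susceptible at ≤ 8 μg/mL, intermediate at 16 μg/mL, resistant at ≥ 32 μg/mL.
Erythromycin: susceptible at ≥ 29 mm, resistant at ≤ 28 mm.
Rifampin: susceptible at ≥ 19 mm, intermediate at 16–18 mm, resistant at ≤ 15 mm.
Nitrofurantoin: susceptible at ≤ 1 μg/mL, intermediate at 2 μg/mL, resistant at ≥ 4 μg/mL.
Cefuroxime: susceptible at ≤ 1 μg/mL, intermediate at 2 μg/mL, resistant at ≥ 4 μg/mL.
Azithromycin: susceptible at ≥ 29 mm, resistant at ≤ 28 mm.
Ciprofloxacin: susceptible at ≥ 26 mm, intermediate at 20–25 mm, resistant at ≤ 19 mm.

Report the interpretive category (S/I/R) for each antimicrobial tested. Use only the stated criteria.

Trimethoprim-sulfamethoxazole 0.06 μg/mL: ≤ 8 μg/mL ⇒ Susceptible
Aztreonam: 1 μg/mL is = 1 μg/mL ⇒ I
Azithromycin 25 mm: ≤ 28 mm — Resistant
Nitrofurantoin (2 μg/mL) = 2 μg/mL → intermediate
Ciprofloxacin: 28 mm is ≥ 26 mm → Susceptible
Vancomycin 0.25 μg/mL: ≤ 2 μg/mL — susceptible
Rifampin (19 mm) ≥ 19 mm — S
Cefuroxime (0.03 μg/mL) ≤ 1 μg/mL ⇒ Susceptible

S, I, R, I, S, S, S, S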